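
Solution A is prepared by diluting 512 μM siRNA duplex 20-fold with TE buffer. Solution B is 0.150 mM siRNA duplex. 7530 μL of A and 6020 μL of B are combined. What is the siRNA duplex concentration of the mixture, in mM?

C_A = 512 μM / 20 = 25.6 μM.
C_B = 0.150 mM = 150 μM.
C_mix = (C_A·V_A + C_B·V_B)/(V_A + V_B) = (25.6×7530 + 150×6020) / 13550 = 80.9 μM = 0.0809 mM.

0.0809 mM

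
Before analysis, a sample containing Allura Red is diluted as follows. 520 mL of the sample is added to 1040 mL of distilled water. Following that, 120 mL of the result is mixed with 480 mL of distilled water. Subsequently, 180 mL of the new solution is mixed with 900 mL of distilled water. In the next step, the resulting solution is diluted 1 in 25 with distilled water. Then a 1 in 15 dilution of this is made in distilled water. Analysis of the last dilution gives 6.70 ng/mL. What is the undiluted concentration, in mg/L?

226 mg/L

Overall dilution factor = 3 × 5 × 6 × 25 × 15 = 3.38 × 10⁴.
Original = 6.70 ng/mL × 3.38 × 10⁴ = 2.26 × 10⁵ ng/mL = 226 mg/L.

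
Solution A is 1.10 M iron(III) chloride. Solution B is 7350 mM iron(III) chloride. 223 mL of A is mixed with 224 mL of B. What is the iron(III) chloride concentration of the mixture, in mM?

C_B = 7350 mM = 7.35 M.
C_mix = (C_A·V_A + C_B·V_B)/(V_A + V_B) = (1.10×223 + 7.35×224) / 447.0 = 4.23 M = 4230 mM.

4230 mM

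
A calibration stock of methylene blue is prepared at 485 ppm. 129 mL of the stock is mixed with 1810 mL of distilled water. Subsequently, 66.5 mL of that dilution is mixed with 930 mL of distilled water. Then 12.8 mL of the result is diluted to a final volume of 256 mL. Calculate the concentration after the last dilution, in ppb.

Overall dilution factor = 15.03 × 14.98 × 20 = 4505.
485 ppm / 4505 = 0.108 ppm = 108 ppb.

108 ppb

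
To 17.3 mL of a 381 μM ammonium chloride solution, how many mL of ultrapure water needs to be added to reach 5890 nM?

5890 nM = 5.89 μM.
V₂ = C₁V₁/C₂ = 381 × 17.3 / 5.89 = 1119 mL.
Diluent to add = V₂ − V₁ = 1119 − 17.3 = 1100 mL.

1100 mL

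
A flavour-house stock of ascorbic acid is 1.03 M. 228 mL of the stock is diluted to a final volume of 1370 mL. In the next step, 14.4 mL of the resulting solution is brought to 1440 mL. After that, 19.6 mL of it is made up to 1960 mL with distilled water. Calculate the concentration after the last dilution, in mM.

Overall dilution factor = 6.009 × 100 × 100 = 6.01 × 10⁴.
1.03 M / 6.01 × 10⁴ = 1.71 × 10⁻⁵ M = 0.0171 mM.

0.0171 mM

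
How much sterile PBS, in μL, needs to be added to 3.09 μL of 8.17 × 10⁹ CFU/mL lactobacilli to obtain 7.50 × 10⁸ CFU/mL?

V₂ = C₁V₁/C₂ = 8.17 × 10⁹ × 3.09 / 7.50 × 10⁸ = 33.7 μL.
Diluent to add = V₂ − V₁ = 33.7 − 3.09 = 30.6 μL.

30.6 μL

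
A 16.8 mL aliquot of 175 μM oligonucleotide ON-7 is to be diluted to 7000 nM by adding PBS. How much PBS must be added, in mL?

403 mL

7000 nM = 7.00 μM.
V₂ = C₁V₁/C₂ = 175 × 16.8 / 7.00 = 420 mL.
Diluent to add = V₂ − V₁ = 420 − 16.8 = 403 mL.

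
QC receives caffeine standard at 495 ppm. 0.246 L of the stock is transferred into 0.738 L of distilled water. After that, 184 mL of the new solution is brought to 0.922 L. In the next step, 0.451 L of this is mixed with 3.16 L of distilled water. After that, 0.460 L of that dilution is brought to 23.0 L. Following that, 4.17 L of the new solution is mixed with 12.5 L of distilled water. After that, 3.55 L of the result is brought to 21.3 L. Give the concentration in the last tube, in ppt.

2570 ppt

Overall dilution factor = 4 × 5.011 × 8.007 × 50 × 3.998 × 6 = 1.92 × 10⁵.
495 ppm / 1.92 × 10⁵ = 2.57 × 10⁻³ ppm = 2570 ppt.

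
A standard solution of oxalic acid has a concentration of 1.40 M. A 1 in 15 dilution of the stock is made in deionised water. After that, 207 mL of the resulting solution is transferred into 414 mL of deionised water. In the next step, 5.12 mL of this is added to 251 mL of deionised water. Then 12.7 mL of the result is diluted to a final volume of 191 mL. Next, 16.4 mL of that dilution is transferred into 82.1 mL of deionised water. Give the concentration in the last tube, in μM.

6.89 μM

Overall dilution factor = 15 × 3 × 50.02 × 15.04 × 6.006 = 2.03 × 10⁵.
1.40 M / 2.03 × 10⁵ = 6.89 × 10⁻⁶ M = 6.89 μM.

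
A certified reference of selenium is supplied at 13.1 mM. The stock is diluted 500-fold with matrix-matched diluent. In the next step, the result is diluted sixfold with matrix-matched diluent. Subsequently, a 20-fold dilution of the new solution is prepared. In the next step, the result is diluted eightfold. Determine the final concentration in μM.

0.0273 μM

Overall dilution factor = 500 × 6 × 20 × 8 = 4.80 × 10⁵.
13.1 mM / 4.80 × 10⁵ = 2.73 × 10⁻⁵ mM = 0.0273 μM.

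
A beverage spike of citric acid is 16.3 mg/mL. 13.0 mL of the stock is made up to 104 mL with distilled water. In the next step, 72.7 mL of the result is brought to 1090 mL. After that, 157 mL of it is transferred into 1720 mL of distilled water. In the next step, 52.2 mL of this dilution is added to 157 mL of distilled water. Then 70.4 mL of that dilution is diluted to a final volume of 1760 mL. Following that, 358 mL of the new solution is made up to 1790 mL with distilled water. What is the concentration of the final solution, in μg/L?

22.7 μg/L

Overall dilution factor = 8 × 14.99 × 11.96 × 4.008 × 25 × 5 = 7.18 × 10⁵.
16.3 mg/mL / 7.18 × 10⁵ = 2.27 × 10⁻⁵ mg/mL = 22.7 μg/L.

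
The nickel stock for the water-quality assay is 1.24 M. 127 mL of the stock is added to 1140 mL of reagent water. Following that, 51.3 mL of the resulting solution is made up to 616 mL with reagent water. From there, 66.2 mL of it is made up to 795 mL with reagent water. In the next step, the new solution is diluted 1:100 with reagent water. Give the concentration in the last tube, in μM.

8.62 μM

Overall dilution factor = 9.976 × 12.01 × 12.01 × 100 = 1.44 × 10⁵.
1.24 M / 1.44 × 10⁵ = 8.62 × 10⁻⁶ M = 8.62 μM.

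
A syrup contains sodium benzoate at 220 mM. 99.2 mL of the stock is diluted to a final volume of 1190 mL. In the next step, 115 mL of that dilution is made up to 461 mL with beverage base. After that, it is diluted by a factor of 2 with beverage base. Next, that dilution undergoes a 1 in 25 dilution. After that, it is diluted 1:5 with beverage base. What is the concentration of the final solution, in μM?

18.3 μM

Overall dilution factor = 12.00 × 4.009 × 2 × 25 × 5 = 1.20 × 10⁴.
220 mM / 1.20 × 10⁴ = 0.0183 mM = 18.3 μM.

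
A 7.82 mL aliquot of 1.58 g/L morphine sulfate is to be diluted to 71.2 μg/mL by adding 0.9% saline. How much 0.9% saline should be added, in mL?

71.2 μg/mL = 0.0712 g/L.
V₂ = C₁V₁/C₂ = 1.58 × 7.82 / 0.0712 = 174 mL.
Diluent to add = V₂ − V₁ = 174 − 7.82 = 166 mL.

166 mL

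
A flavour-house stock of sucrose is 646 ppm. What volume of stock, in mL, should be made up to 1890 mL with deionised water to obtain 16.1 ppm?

47.1 mL

V₁ = C₂V₂/C₁ = 16.1 × 1890 / 646 = 47.1 mL.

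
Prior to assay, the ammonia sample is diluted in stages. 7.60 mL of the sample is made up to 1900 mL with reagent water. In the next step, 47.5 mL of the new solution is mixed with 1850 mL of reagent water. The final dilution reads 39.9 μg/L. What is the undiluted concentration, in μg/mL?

Overall dilution factor = 250 × 39.95 = 9987.
Original = 39.9 μg/L × 9987 = 3.98 × 10⁵ μg/L = 398 μg/mL.

398 μg/mL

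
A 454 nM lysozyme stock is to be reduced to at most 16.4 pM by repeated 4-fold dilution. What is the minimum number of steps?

Need 4ⁿ ≥ 2.77 × 10⁴, so n ≥ log(2.77 × 10⁴)/log(4) = 7.38.
Minimum whole steps: n = 8.

8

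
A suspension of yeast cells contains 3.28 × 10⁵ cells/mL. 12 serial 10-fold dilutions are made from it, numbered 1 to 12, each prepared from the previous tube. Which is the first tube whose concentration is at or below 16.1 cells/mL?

tube 5

Tube n has concentration 3.28 × 10⁵ cells/mL / 10ⁿ.
Need 10ⁿ ≥ 3.28 × 10⁵ cells/mL / 16.1 cells/mL = 2.04 × 10⁴, so n ≥ 4.31.
First such tube: n = 5.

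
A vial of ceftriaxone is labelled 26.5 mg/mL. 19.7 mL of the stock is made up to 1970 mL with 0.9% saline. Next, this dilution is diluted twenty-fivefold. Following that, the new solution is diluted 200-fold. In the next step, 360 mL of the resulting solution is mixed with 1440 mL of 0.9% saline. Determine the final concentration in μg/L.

Overall dilution factor = 100 × 25 × 200 × 5 = 2.50 × 10⁶.
26.5 mg/mL / 2.50 × 10⁶ = 1.06 × 10⁻⁵ mg/mL = 10.6 μg/L.

10.6 μg/L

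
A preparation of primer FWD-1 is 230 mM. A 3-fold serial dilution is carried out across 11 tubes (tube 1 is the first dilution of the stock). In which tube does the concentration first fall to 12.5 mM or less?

Tube n has concentration 230 mM / 3ⁿ.
Need 3ⁿ ≥ 230 mM / 12.5 mM = 18.4, so n ≥ 2.65.
First such tube: n = 3.

tube 3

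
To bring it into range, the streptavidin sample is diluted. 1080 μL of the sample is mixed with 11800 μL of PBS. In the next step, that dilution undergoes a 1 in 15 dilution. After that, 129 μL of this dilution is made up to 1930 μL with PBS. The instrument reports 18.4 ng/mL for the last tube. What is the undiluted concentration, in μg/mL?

Overall dilution factor = 11.93 × 15 × 14.96 = 2676.
Original = 18.4 ng/mL × 2676 = 4.92 × 10⁴ ng/mL = 49.2 μg/mL.

49.2 μg/mL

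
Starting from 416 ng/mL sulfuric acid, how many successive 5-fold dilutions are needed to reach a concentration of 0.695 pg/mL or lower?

9

Need 5ⁿ ≥ 5.99 × 10⁵, so n ≥ log(5.99 × 10⁵)/log(5) = 8.27.
Minimum whole steps: n = 9.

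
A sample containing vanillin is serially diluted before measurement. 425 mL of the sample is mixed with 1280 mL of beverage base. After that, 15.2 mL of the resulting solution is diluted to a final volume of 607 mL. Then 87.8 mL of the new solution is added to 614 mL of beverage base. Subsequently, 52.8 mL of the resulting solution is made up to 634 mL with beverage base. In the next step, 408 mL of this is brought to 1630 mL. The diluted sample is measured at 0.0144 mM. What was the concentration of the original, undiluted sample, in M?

Overall dilution factor = 4.012 × 39.93 × 7.993 × 12.01 × 3.995 = 6.14 × 10⁴.
Original = 0.0144 mM × 6.14 × 10⁴ = 885 mM = 0.885 M.

0.885 M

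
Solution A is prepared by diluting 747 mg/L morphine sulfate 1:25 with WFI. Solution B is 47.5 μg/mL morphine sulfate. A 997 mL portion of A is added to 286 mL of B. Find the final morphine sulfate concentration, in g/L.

0.0338 g/L

C_A = 747 mg/L / 25 = 29.9 mg/L.
C_B = 47.5 μg/mL = 47.5 mg/L.
C_mix = (C_A·V_A + C_B·V_B)/(V_A + V_B) = (29.9×997 + 47.5×286) / 1283 = 33.8 mg/L = 0.0338 g/L.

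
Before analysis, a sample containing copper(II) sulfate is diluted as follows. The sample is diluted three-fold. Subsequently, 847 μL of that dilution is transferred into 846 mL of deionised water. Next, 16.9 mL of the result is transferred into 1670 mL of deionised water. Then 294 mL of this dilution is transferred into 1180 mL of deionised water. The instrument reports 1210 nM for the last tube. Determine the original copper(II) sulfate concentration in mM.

Overall dilution factor = 3 × 999.8 × 99.82 × 5.014 = 1.50 × 10⁶.
Original = 1210 nM × 1.50 × 10⁶ = 1.82 × 10⁹ nM = 1820 mM.

1820 mM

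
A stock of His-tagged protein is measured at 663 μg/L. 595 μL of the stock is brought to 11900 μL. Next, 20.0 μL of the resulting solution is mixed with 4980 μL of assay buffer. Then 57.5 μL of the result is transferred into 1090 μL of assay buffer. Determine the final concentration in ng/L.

6.64 ng/L

Overall dilution factor = 20 × 250 × 19.96 = 9.98 × 10⁴.
663 μg/L / 9.98 × 10⁴ = 6.64 × 10⁻³ μg/L = 6.64 ng/L.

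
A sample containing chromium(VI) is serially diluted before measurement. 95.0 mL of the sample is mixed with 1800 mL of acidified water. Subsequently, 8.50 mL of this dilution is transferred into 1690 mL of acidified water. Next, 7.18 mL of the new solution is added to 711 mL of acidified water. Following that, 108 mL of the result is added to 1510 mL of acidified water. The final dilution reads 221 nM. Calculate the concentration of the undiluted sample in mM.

1320 mM

Overall dilution factor = 19.95 × 199.8 × 100.0 × 14.98 = 5.97 × 10⁶.
Original = 221 nM × 5.97 × 10⁶ = 1.32 × 10⁹ nM = 1320 mM.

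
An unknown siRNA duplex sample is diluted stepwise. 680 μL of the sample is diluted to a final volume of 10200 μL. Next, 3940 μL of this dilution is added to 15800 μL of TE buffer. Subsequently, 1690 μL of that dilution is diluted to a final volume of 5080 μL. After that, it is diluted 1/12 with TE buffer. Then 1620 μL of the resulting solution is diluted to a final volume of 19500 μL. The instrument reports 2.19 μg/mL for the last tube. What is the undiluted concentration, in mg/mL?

Overall dilution factor = 15 × 5.010 × 3.006 × 12 × 12.04 = 3.26 × 10⁴.
Original = 2.19 μg/mL × 3.26 × 10⁴ = 7.15 × 10⁴ μg/mL = 71.5 mg/mL.

71.5 mg/mL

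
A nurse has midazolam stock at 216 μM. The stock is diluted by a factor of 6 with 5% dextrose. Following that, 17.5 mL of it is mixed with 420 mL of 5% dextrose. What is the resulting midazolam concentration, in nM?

Overall dilution factor = 6 × 25 = 150.
216 μM / 150 = 1.44 μM = 1440 nM.

1440 nM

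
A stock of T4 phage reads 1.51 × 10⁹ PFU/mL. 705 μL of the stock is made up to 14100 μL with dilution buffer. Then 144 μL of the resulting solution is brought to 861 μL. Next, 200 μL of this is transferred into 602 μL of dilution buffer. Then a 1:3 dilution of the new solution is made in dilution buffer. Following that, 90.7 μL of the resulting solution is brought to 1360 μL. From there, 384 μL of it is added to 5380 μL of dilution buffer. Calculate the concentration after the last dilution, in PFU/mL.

4660 PFU/mL

Overall dilution factor = 20 × 5.979 × 4.010 × 3 × 14.99 × 15.01 = 3.24 × 10⁵.
1.51 × 10⁹ PFU/mL / 3.24 × 10⁵ = 4660 PFU/mL.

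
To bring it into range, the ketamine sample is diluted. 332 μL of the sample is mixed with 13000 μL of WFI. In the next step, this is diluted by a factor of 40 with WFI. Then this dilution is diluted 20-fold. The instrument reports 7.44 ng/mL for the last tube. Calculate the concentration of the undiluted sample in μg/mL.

Overall dilution factor = 40.16 × 40 × 20 = 3.21 × 10⁴.
Original = 7.44 ng/mL × 3.21 × 10⁴ = 2.39 × 10⁵ ng/mL = 239 μg/mL.

239 μg/mL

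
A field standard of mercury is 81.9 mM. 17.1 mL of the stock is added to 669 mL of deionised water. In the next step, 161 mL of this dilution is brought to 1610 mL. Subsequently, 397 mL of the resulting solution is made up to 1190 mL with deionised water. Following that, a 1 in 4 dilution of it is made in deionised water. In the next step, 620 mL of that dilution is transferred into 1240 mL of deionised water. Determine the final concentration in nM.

Overall dilution factor = 40.12 × 10 × 2.997 × 4 × 3 = 1.44 × 10⁴.
81.9 mM / 1.44 × 10⁴ = 5.67 × 10⁻³ mM = 5670 nM.

5670 nM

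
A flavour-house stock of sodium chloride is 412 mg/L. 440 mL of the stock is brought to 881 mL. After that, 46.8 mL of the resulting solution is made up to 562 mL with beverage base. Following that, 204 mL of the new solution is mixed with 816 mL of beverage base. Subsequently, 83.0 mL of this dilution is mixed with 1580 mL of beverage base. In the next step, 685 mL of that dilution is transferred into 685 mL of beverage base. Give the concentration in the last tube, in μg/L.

Overall dilution factor = 2.002 × 12.01 × 5 × 20.04 × 2 = 4818.
412 mg/L / 4818 = 0.0855 mg/L = 85.5 μg/L.

85.5 μg/L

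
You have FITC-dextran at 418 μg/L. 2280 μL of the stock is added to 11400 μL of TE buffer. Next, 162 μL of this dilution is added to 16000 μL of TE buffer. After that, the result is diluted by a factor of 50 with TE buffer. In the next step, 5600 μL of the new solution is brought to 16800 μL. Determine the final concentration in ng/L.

4.66 ng/L

Overall dilution factor = 6 × 99.77 × 50 × 3 = 8.98 × 10⁴.
418 μg/L / 8.98 × 10⁴ = 4.66 × 10⁻³ μg/L = 4.66 ng/L.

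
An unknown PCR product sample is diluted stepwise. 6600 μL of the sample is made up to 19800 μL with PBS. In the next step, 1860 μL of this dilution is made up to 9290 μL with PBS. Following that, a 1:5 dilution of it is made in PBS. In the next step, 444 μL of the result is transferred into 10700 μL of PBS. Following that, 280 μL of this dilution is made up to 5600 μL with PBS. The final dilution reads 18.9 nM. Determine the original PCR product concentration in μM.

Overall dilution factor = 3 × 4.995 × 5 × 25.10 × 20 = 3.76 × 10⁴.
Original = 18.9 nM × 3.76 × 10⁴ = 7.11 × 10⁵ nM = 711 μM.

711 μM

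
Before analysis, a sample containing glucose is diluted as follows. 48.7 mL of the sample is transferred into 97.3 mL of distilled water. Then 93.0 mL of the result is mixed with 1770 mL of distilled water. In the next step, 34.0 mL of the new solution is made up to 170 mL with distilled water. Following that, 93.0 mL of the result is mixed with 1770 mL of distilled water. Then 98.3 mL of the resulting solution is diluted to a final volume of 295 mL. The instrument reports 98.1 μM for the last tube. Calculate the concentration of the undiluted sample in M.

1.77 M

Overall dilution factor = 2.998 × 20.03 × 5 × 20.03 × 3.001 = 1.81 × 10⁴.
Original = 98.1 μM × 1.81 × 10⁴ = 1.77 × 10⁶ μM = 1.77 M.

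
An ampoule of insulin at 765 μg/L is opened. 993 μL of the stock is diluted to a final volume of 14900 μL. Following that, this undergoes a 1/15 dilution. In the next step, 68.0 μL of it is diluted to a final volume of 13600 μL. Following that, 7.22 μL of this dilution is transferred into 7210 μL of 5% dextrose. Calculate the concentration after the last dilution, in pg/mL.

Overall dilution factor = 15.01 × 15 × 200 × 999.6 = 4.50 × 10⁷.
765 μg/L / 4.50 × 10⁷ = 1.70 × 10⁻⁵ μg/L = 0.0170 pg/mL.

0.0170 pg/mL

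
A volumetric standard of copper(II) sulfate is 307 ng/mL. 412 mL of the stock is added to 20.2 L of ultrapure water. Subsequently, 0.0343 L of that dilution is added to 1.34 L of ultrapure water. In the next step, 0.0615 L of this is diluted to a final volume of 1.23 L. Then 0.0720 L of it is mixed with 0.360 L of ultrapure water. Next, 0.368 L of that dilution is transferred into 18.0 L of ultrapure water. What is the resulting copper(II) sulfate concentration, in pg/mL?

Overall dilution factor = 50.03 × 40.07 × 20 × 6 × 49.91 = 1.20 × 10⁷.
307 ng/mL / 1.20 × 10⁷ = 2.56 × 10⁻⁵ ng/mL = 0.0256 pg/mL.

0.0256 pg/mL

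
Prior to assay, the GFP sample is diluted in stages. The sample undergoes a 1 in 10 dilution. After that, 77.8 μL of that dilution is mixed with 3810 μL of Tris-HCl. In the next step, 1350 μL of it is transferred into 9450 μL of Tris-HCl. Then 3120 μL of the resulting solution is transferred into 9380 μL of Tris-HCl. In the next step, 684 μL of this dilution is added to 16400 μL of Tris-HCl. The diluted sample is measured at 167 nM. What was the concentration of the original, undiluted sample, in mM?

66.8 mM

Overall dilution factor = 10 × 49.97 × 8 × 4.006 × 24.98 = 4.00 × 10⁵.
Original = 167 nM × 4.00 × 10⁵ = 6.68 × 10⁷ nM = 66.8 mM.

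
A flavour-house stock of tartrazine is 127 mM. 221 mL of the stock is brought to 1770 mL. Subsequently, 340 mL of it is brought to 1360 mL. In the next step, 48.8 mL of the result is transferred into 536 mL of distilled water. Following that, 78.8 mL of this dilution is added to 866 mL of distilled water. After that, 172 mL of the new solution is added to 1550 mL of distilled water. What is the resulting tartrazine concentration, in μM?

Overall dilution factor = 8.009 × 4 × 11.98 × 11.99 × 10.01 = 4.61 × 10⁴.
127 mM / 4.61 × 10⁴ = 2.76 × 10⁻³ mM = 2.76 μM.

2.76 μM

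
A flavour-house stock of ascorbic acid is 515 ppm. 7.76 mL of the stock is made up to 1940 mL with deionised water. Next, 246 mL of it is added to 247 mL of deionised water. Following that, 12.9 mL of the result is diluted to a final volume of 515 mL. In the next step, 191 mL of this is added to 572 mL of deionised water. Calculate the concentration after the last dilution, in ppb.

Overall dilution factor = 250 × 2.004 × 39.92 × 3.995 = 7.99 × 10⁴.
515 ppm / 7.99 × 10⁴ = 6.45 × 10⁻³ ppm = 6.45 ppb.

6.45 ppb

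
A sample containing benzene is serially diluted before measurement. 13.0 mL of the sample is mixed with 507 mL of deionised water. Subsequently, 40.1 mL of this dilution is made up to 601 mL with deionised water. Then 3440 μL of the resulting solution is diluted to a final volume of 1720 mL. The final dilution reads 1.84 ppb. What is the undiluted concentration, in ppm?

552 ppm

Overall dilution factor = 40 × 14.99 × 500 = 3.00 × 10⁵.
Original = 1.84 ppb × 3.00 × 10⁵ = 5.52 × 10⁵ ppb = 552 ppm.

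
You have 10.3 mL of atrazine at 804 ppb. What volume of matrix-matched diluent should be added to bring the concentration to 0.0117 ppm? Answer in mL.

697 mL

0.0117 ppm = 11.7 ppb.
V₂ = C₁V₁/C₂ = 804 × 10.3 / 11.7 = 708 mL.
Diluent to add = V₂ − V₁ = 708 − 10.3 = 697 mL.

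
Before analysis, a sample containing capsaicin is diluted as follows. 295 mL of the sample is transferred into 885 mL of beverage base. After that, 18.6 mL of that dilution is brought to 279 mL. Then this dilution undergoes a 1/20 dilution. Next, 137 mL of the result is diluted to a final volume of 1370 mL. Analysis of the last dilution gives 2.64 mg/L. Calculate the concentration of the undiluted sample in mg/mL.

Overall dilution factor = 4 × 15 × 20 × 10 = 1.20 × 10⁴.
Original = 2.64 mg/L × 1.20 × 10⁴ = 3.17 × 10⁴ mg/L = 31.7 mg/mL.

31.7 mg/mL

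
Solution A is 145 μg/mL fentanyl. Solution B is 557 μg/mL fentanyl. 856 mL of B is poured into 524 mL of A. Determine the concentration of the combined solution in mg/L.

C_mix = (C_A·V_A + C_B·V_B)/(V_A + V_B) = (145×524 + 557×856) / 1380 = 401 μg/mL = 401 mg/L.

401 mg/L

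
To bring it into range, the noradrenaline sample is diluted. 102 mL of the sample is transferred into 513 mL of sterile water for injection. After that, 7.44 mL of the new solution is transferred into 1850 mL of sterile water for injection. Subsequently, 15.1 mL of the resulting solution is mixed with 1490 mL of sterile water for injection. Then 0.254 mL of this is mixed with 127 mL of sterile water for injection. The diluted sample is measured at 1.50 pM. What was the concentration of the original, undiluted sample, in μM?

113 μM

Overall dilution factor = 6.029 × 249.7 × 99.68 × 501 = 7.52 × 10⁷.
Original = 1.50 pM × 7.52 × 10⁷ = 1.13 × 10⁸ pM = 113 μM.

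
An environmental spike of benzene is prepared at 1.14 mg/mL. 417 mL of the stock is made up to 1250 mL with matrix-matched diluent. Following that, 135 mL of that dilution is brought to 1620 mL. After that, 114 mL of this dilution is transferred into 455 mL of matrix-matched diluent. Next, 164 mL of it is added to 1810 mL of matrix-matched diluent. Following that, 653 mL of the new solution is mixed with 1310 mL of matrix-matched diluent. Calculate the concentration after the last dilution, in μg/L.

Overall dilution factor = 2.998 × 12 × 4.991 × 12.04 × 3.006 = 6496.
1.14 mg/mL / 6496 = 1.75 × 10⁻⁴ mg/mL = 175 μg/L.

175 μg/L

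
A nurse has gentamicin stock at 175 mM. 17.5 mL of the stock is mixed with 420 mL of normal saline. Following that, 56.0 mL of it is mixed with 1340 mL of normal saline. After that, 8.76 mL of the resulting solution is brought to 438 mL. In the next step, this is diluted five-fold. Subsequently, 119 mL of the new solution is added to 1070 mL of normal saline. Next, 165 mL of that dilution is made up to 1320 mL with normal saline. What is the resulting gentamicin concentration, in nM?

Overall dilution factor = 25 × 24.93 × 50 × 5 × 9.992 × 8 = 1.25 × 10⁷.
175 mM / 1.25 × 10⁷ = 1.41 × 10⁻⁵ mM = 14.1 nM.

14.1 nM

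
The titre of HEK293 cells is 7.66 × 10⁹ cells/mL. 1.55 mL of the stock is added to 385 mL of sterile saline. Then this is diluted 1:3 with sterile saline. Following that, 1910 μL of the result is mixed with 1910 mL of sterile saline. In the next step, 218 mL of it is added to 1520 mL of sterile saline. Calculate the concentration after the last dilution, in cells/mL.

Overall dilution factor = 249.4 × 3 × 1001 × 7.972 = 5.97 × 10⁶.
7.66 × 10⁹ cells/mL / 5.97 × 10⁶ = 1280 cells/mL.

1280 cells/mL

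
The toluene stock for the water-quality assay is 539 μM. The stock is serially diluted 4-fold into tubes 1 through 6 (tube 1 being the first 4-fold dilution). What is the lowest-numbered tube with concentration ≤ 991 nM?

Tube n has concentration 539 μM / 4ⁿ.
Need 4ⁿ ≥ 539 μM / 991 nM = 544, so n ≥ 4.54.
First such tube: n = 5.

tube 5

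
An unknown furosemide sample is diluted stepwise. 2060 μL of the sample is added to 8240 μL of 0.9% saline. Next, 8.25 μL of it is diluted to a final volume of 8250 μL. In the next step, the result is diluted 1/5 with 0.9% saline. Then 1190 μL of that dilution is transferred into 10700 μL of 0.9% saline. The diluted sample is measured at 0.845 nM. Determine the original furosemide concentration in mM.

Overall dilution factor = 5 × 1000 × 5 × 9.992 = 2.50 × 10⁵.
Original = 0.845 nM × 2.50 × 10⁵ = 2.11 × 10⁵ nM = 0.211 mM.

0.211 mM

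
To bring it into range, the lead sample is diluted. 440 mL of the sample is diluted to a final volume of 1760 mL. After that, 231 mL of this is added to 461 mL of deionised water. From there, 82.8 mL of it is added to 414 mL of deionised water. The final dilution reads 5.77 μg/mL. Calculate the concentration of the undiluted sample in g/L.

Overall dilution factor = 4 × 2.996 × 6 = 71.9.
Original = 5.77 μg/mL × 71.9 = 415 μg/mL = 0.415 g/L.

0.415 g/L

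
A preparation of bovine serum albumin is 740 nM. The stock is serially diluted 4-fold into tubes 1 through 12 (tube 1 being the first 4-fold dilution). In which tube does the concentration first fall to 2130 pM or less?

tube 5

Tube n has concentration 740 nM / 4ⁿ.
Need 4ⁿ ≥ 740 nM / 2130 pM = 347, so n ≥ 4.22.
First such tube: n = 5.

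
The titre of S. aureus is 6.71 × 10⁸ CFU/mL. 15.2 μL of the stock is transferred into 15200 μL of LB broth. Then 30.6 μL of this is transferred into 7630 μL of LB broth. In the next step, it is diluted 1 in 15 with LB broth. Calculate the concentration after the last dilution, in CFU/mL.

179 CFU/mL

Overall dilution factor = 1001 × 250.3 × 15 = 3.76 × 10⁶.
6.71 × 10⁸ CFU/mL / 3.76 × 10⁶ = 179 CFU/mL.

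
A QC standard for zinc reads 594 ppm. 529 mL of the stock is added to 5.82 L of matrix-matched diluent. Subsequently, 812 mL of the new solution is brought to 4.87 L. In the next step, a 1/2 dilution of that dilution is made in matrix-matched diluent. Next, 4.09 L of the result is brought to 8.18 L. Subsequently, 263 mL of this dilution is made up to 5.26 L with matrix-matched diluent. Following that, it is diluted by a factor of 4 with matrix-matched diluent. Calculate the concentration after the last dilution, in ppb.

25.8 ppb

Overall dilution factor = 12.00 × 5.998 × 2 × 2 × 20 × 4 = 2.30 × 10⁴.
594 ppm / 2.30 × 10⁴ = 0.0258 ppm = 25.8 ppb.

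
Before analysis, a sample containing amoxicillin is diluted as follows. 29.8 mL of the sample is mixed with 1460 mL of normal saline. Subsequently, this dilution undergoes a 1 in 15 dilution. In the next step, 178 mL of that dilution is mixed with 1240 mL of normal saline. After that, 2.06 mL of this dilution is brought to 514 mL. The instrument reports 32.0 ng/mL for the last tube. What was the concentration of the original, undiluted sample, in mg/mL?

47.7 mg/mL

Overall dilution factor = 49.99 × 15 × 7.966 × 249.5 = 1.49 × 10⁶.
Original = 32.0 ng/mL × 1.49 × 10⁶ = 4.77 × 10⁷ ng/mL = 47.7 mg/mL.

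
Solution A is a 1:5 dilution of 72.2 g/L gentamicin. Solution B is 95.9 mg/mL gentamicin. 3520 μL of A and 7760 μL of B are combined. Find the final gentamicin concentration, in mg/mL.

C_A = 72.2 g/L / 5 = 14.4 g/L.
C_B = 95.9 mg/mL = 95.9 g/L.
C_mix = (C_A·V_A + C_B·V_B)/(V_A + V_B) = (14.4×3520 + 95.9×7760) / 11280 = 70.5 g/L = 70.5 mg/mL.

70.5 mg/mL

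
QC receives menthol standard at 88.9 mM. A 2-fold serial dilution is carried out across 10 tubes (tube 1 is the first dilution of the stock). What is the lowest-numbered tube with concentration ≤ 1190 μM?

Tube n has concentration 88.9 mM / 2ⁿ.
Need 2ⁿ ≥ 88.9 mM / 1190 μM = 74.7, so n ≥ 6.22.
First such tube: n = 7.

tube 7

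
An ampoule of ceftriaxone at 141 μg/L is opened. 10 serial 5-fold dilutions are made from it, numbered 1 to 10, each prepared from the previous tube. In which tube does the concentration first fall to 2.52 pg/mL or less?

tube 7

Tube n has concentration 141 μg/L / 5ⁿ.
Need 5ⁿ ≥ 141 μg/L / 2.52 pg/mL = 5.60 × 10⁴, so n ≥ 6.79.
First such tube: n = 7.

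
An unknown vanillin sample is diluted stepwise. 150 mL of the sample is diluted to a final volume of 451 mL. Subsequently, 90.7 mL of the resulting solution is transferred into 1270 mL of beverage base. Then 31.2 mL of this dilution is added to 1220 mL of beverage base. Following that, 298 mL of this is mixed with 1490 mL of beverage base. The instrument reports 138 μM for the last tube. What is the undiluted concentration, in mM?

Overall dilution factor = 3.007 × 15.00 × 40.10 × 6 = 1.09 × 10⁴.
Original = 138 μM × 1.09 × 10⁴ = 1.50 × 10⁶ μM = 1500 mM.

1500 mM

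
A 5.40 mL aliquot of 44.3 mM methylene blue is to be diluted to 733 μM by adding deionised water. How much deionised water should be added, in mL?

321 mL

733 μM = 0.733 mM.
V₂ = C₁V₁/C₂ = 44.3 × 5.40 / 0.733 = 326 mL.
Diluent to add = V₂ − V₁ = 326 − 5.40 = 321 mL.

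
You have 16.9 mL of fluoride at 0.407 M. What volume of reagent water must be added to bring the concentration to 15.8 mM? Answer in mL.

418 mL

15.8 mM = 0.0158 M.
V₂ = C₁V₁/C₂ = 0.407 × 16.9 / 0.0158 = 435 mL.
Diluent to add = V₂ − V₁ = 435 − 16.9 = 418 mL.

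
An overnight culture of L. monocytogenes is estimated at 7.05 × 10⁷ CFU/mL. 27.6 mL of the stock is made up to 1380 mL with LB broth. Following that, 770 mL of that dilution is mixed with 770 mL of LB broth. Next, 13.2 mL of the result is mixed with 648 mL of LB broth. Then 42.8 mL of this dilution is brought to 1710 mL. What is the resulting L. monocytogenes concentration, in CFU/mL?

Overall dilution factor = 50 × 2 × 50.09 × 39.95 = 2.00 × 10⁵.
7.05 × 10⁷ CFU/mL / 2.00 × 10⁵ = 352 CFU/mL.

352 CFU/mL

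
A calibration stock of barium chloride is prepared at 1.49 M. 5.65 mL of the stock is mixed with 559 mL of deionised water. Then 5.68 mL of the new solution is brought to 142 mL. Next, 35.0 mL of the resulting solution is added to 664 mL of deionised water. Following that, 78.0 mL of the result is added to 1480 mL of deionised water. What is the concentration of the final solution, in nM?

1490 nM

Overall dilution factor = 99.94 × 25 × 19.97 × 19.97 = 9.97 × 10⁵.
1.49 M / 9.97 × 10⁵ = 1.49 × 10⁻⁶ M = 1490 nM.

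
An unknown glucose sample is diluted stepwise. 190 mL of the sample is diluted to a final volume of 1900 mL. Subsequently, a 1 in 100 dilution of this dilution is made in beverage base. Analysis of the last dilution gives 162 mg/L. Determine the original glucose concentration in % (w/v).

16.2 % (w/v)

Overall dilution factor = 10 × 100 = 1000.
Original = 162 mg/L × 1000 = 1.62 × 10⁵ mg/L = 16.2 % (w/v).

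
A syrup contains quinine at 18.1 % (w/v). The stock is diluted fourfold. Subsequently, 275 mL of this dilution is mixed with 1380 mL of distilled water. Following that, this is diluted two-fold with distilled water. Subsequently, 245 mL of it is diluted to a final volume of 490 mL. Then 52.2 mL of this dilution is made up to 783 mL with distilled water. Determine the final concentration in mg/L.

Overall dilution factor = 4 × 6.018 × 2 × 2 × 15 = 1444.
18.1 % (w/v) / 1444 = 0.0125 % (w/v) = 125 mg/L.

125 mg/L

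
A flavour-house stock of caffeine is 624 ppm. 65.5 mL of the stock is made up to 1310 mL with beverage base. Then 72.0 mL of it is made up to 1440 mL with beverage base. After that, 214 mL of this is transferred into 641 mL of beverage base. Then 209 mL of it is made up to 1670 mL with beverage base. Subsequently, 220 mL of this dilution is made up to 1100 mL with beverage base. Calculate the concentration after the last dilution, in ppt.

Overall dilution factor = 20 × 20 × 3.995 × 7.990 × 5 = 6.38 × 10⁴.
624 ppm / 6.38 × 10⁴ = 9.77 × 10⁻³ ppm = 9770 ppt.

9770 ppt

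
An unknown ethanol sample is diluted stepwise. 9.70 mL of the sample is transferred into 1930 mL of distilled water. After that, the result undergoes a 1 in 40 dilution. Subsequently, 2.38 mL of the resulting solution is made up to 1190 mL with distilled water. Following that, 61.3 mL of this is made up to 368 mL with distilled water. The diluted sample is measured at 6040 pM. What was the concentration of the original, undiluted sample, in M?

Overall dilution factor = 200.0 × 40 × 500 × 6.003 = 2.40 × 10⁷.
Original = 6040 pM × 2.40 × 10⁷ = 1.45 × 10¹¹ pM = 0.145 M.

0.145 M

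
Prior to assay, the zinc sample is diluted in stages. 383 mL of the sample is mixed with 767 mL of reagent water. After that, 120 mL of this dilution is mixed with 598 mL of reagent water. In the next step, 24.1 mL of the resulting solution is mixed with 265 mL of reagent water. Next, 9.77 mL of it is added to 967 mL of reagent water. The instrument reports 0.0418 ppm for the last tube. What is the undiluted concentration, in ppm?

901 ppm

Overall dilution factor = 3.003 × 5.983 × 12.00 × 99.98 = 2.15 × 10⁴.
Original = 0.0418 ppm × 2.15 × 10⁴ = 901 ppm.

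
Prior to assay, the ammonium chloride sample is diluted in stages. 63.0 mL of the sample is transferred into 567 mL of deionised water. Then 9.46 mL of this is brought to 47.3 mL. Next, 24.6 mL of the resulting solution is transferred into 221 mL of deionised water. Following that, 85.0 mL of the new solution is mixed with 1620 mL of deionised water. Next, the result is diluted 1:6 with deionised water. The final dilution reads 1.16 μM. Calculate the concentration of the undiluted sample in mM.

Overall dilution factor = 10 × 5 × 9.984 × 20.06 × 6 = 6.01 × 10⁴.
Original = 1.16 μM × 6.01 × 10⁴ = 6.97 × 10⁴ μM = 69.7 mM.

69.7 mM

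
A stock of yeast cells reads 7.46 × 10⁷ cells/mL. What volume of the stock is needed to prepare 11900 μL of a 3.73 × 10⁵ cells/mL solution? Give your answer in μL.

V₁ = C₂V₂/C₁ = 3.73 × 10⁵ × 11900 / 7.46 × 10⁷ = 59.5 μL.

59.5 μL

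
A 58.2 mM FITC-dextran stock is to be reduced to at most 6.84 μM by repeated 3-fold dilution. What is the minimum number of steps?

Need 3ⁿ ≥ 8509, so n ≥ log(8509)/log(3) = 8.24.
Minimum whole steps: n = 9.

9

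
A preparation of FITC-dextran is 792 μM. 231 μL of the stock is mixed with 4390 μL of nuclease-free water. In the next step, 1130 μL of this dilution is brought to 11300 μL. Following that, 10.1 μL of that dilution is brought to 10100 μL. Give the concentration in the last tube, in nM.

Overall dilution factor = 20.00 × 10 × 1000 = 2.00 × 10⁵.
792 μM / 2.00 × 10⁵ = 3.96 × 10⁻³ μM = 3.96 nM.

3.96 nM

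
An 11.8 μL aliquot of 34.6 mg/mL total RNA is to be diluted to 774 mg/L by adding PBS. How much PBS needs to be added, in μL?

774 mg/L = 0.774 mg/mL.
V₂ = C₁V₁/C₂ = 34.6 × 11.8 / 0.774 = 527 μL.
Diluent to add = V₂ − V₁ = 527 − 11.8 = 516 μL.

516 μL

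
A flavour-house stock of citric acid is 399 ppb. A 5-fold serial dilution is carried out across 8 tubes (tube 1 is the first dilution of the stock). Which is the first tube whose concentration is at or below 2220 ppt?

tube 4

Tube n has concentration 399 ppb / 5ⁿ.
Need 5ⁿ ≥ 399 ppb / 2220 ppt = 180, so n ≥ 3.23.
First such tube: n = 4.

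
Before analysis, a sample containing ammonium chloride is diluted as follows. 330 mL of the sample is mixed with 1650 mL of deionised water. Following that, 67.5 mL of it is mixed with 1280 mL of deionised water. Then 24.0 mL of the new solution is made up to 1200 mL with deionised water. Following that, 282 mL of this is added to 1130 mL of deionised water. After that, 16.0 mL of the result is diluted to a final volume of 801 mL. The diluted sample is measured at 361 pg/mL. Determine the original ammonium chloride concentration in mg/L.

Overall dilution factor = 6 × 19.96 × 50 × 5.007 × 50.06 = 1.50 × 10⁶.
Original = 361 pg/mL × 1.50 × 10⁶ = 5.42 × 10⁸ pg/mL = 542 mg/L.

542 mg/L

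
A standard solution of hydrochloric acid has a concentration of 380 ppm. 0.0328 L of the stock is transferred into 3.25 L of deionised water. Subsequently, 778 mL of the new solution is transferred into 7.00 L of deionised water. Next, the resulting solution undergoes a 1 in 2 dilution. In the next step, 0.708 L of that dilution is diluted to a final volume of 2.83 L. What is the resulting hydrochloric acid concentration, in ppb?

Overall dilution factor = 100.1 × 9.997 × 2 × 3.997 = 7999.
380 ppm / 7999 = 0.0475 ppm = 47.5 ppb.

47.5 ppb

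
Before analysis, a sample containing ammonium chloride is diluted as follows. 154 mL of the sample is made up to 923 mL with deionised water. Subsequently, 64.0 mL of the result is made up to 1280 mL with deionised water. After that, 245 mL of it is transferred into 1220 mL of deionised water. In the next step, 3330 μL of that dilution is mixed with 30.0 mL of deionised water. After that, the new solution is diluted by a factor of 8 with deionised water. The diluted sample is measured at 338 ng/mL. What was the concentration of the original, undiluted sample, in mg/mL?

19.4 mg/mL

Overall dilution factor = 5.994 × 20 × 5.980 × 10.01 × 8 = 5.74 × 10⁴.
Original = 338 ng/mL × 5.74 × 10⁴ = 1.94 × 10⁷ ng/mL = 19.4 mg/mL.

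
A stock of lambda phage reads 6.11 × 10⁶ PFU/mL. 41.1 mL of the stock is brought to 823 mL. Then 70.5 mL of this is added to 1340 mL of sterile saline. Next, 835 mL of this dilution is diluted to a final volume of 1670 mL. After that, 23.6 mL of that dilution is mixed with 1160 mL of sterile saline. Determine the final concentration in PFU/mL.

Overall dilution factor = 20.02 × 20.01 × 2 × 50.15 = 4.02 × 10⁴.
6.11 × 10⁶ PFU/mL / 4.02 × 10⁴ = 152 PFU/mL.

152 PFU/mL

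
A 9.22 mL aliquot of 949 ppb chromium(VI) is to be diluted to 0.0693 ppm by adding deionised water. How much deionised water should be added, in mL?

0.0693 ppm = 69.3 ppb.
V₂ = C₁V₁/C₂ = 949 × 9.22 / 69.3 = 126 mL.
Diluent to add = V₂ − V₁ = 126 − 9.22 = 117 mL.

117 mL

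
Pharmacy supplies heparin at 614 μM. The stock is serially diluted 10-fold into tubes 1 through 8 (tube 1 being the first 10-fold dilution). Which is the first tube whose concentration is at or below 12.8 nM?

tube 5

Tube n has concentration 614 μM / 10ⁿ.
Need 10ⁿ ≥ 614 μM / 12.8 nM = 4.80 × 10⁴, so n ≥ 4.68.
First such tube: n = 5.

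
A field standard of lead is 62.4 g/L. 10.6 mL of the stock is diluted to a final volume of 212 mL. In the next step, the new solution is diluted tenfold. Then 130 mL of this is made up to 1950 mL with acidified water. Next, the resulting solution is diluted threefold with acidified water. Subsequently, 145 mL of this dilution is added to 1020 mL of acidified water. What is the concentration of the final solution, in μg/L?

Overall dilution factor = 20 × 10 × 15 × 3 × 8.034 = 7.23 × 10⁴.
62.4 g/L / 7.23 × 10⁴ = 8.63 × 10⁻⁴ g/L = 863 μg/L.

863 μg/L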